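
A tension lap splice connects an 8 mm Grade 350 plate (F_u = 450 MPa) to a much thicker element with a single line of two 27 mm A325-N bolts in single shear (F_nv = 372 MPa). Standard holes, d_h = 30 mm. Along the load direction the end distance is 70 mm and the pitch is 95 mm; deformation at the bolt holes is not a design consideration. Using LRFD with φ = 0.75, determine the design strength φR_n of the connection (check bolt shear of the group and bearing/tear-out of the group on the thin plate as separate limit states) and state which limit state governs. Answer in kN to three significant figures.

319 kN (bolt shear governs)

Bolt shear: A_b = π·27²/4 = 572.6 mm²; R_n = 372 × 572.6 × 2 × 1 / 1000 = 426 kN → 0.75 × 426 = 319 kN.
Bearing (1.5 l_c t F_u ≤ 3.0 d t F_u): upper limit = 3.0·27·8·450 / 1000 = 291.6 kN.
  Edge l_c = 70 − 30/2 = 55 → r_n = 291.6 kN; interior l_c = 95 − 30 = 65 → r_n = 291.6 kN.
  R_n,bearing = 1·291.6 + 1·291.6 = 583.2 kN → 0.75 × 583.2 = 437 kN.
Bolt shear governs: 319 kN.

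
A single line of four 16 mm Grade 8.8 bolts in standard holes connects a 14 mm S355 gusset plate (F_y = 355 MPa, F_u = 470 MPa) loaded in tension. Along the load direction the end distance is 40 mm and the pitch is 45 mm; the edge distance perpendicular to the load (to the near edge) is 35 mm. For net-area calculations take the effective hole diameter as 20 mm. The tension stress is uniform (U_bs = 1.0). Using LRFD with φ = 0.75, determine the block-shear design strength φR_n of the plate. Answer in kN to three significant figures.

434 kN

Shear plane L_v = 40 + 3·45 = 175 mm; A_gv = 175 × 14 = 2450 mm².
A_nv = (175 − 3.5·20) × 14 = 1470 mm².
A_nt = (35 − 0.5·20) × 14 = 350 mm².
0.6 F_u A_nv = 414.5 kN; 0.6 F_y A_gv = 521.9 kN → shear rupture governs the shear term.
R_n = 414.5 + 1.0 × 470 × 350 / 1000 = 579 kN.
Design strength φR_n = 0.75 × 579 = 434 kN.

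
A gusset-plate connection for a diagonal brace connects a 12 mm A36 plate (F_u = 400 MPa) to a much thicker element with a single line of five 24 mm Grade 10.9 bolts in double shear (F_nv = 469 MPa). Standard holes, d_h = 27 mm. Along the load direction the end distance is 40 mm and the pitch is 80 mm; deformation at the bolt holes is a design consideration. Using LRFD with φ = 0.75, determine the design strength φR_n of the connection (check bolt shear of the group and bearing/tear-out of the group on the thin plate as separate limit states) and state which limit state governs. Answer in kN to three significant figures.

944 kN (bearing governs)

Bolt shear: A_b = π·24²/4 = 452.4 mm²; R_n = 469 × 452.4 × 5 × 2 / 1000 = 2122 kN → 0.75 × 2122 = 1590 kN.
Bearing (1.2 l_c t F_u ≤ 2.4 d t F_u): upper limit = 2.4·24·12·400 / 1000 = 276.5 kN.
  Edge l_c = 40 − 27/2 = 26.5 → r_n = 152.6 kN; interior l_c = 80 − 27 = 53 → r_n = 276.5 kN.
  R_n,bearing = 1·152.6 + 4·276.5 = 1259 kN → 0.75 × 1259 = 944 kN.
Bearing governs: 944 kN.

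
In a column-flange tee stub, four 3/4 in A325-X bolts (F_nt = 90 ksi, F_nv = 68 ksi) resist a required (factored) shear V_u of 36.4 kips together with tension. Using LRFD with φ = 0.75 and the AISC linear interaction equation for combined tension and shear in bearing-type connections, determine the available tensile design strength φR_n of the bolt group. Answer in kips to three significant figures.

107 kips

A_b = π·0.75²/4 = 0.4418 in²; f_rv = 36.4 / (4 × 0.4418) = 20.6 ksi.
F'_nt = 1.3 F_nt − (F_nt / φF_nv) f_rv = 1.3·90 − (90/(0.75·68))·20.6 = 80.65 ksi, capped at F_nt → F'_nt = 80.65 ksi.
R_n = F'_nt · A_b · n = 80.65 × 0.4418 × 4 = 142.5 kips.
Design strength φR_n = 0.75 × 142.5 = 107 kips.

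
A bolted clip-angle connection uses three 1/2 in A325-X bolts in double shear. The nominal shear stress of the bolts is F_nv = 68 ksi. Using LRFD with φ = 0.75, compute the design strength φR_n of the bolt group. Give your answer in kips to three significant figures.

A_b = π × 0.5² / 4 = 0.1963 in².
R_n = F_nv · A_b · n · n_s = 68 × 0.1963 × 3 × 2 = 80.11 kips.
Design strength φR_n = 0.75 × 80.11 = 60.1 kips.

60.1 kips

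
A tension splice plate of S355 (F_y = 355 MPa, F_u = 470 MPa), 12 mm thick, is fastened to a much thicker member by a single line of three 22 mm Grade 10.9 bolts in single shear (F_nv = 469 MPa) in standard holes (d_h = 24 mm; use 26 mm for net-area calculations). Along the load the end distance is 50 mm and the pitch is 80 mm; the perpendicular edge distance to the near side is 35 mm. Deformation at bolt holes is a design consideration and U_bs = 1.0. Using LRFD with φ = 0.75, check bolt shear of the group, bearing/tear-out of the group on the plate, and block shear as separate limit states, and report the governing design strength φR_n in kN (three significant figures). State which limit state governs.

Bolt shear: A_b = π·22²/4 = 380.1 mm²; R_n = 469 × 380.1 × 3 × 1 / 1000 = 534.8 kN → 0.75 × 534.8 = 401 kN.
Bearing: edge l_c = 38, r_n = 257.2 kN; interior l_c = 56, r_n = 297.8 kN; R_n = 257.2 + 2·297.8 = 852.8 kN → 640 kN.
Block shear: A_gv = 2520, A_nv = 1740, A_nt = 264 mm²; R_n = min(0.6F_uA_nv, 0.6F_yA_gv) + U_bs·F_u·A_nt = 614.8 kN → 461 kN.
Bolt shear governs: 401 kN.

401 kN (bolt shear governs)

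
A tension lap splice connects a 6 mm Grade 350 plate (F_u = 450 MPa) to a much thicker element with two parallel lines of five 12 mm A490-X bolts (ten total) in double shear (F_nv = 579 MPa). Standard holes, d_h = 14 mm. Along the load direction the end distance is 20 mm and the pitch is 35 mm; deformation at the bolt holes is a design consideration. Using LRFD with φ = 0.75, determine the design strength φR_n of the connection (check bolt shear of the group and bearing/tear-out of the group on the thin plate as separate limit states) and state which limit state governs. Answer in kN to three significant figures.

Bolt shear: A_b = π·12²/4 = 113.1 mm²; R_n = 579 × 113.1 × 10 × 2 / 1000 = 1310 kN → 0.75 × 1310 = 982 kN.
Bearing (1.2 l_c t F_u ≤ 2.4 d t F_u): upper limit = 2.4·12·6·450 / 1000 = 77.76 kN.
  Edge l_c = 20 − 14/2 = 13 → r_n = 42.12 kN; interior l_c = 35 − 14 = 21 → r_n = 68.04 kN.
  R_n,bearing = 2·42.12 + 8·68.04 = 628.6 kN → 0.75 × 628.6 = 471 kN.
Bearing governs: 471 kN.

471 kN (bearing governs)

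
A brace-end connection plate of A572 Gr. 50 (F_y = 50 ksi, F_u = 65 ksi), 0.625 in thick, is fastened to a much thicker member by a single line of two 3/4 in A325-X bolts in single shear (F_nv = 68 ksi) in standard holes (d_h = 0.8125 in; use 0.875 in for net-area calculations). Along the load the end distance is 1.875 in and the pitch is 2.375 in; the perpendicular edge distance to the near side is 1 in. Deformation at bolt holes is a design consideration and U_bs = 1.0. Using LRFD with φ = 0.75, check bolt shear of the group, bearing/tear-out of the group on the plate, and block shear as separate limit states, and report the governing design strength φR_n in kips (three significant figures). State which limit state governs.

Bolt shear: A_b = π·0.75²/4 = 0.4418 in²; R_n = 68 × 0.4418 × 2 × 1 = 60.08 kips → 0.75 × 60.08 = 45.1 kips.
Bearing: edge l_c = 1.469, r_n = 71.6 kips; interior l_c = 1.562, r_n = 73.12 kips; R_n = 71.6 + 1·73.12 = 144.7 kips → 109 kips.
Block shear: A_gv = 2.656, A_nv = 1.836, A_nt = 0.3516 in²; R_n = min(0.6F_uA_nv, 0.6F_yA_gv) + U_bs·F_u·A_nt = 94.45 kips → 70.8 kips.
Bolt shear governs: 45.1 kips.

45.1 kips (bolt shear governs)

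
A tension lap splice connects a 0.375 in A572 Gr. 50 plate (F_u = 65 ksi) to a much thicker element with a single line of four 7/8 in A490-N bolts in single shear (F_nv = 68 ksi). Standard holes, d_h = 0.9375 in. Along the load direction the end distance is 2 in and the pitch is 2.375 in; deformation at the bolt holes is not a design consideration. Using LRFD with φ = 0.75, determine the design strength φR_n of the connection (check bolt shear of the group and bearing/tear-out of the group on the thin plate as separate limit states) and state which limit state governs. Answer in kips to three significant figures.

123 kips (bolt shear governs)

Bolt shear: A_b = π·0.875²/4 = 0.6013 in²; R_n = 68 × 0.6013 × 4 × 1 = 163.6 kips → 0.75 × 163.6 = 123 kips.
Bearing (1.5 l_c t F_u ≤ 3.0 d t F_u): upper limit = 3.0·0.875·0.375·65 = 63.98 kips.
  Edge l_c = 2 − 0.9375/2 = 1.531 → r_n = 55.99 kips; interior l_c = 2.375 − 0.9375 = 1.438 → r_n = 52.56 kips.
  R_n,bearing = 1·55.99 + 3·52.56 = 213.7 kips → 0.75 × 213.7 = 160 kips.
Bolt shear governs: 123 kips.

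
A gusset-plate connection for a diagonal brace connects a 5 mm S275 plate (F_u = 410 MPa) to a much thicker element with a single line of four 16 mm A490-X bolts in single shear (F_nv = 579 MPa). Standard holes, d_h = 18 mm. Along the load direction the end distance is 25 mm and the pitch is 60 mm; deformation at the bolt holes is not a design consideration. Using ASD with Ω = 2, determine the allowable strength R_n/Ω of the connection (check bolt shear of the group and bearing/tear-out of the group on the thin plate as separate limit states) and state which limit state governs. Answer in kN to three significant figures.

172 kN (bearing governs)

Bolt shear: A_b = π·16²/4 = 201.1 mm²; R_n = 579 × 201.1 × 4 × 1 / 1000 = 465.7 kN → 465.7 / 2 = 233 kN.
Bearing (1.5 l_c t F_u ≤ 3.0 d t F_u): upper limit = 3.0·16·5·410 / 1000 = 98.4 kN.
  Edge l_c = 25 − 18/2 = 16 → r_n = 49.2 kN; interior l_c = 60 − 18 = 42 → r_n = 98.4 kN.
  R_n,bearing = 1·49.2 + 3·98.4 = 344.4 kN → 344.4 / 2 = 172 kN.
Bearing governs: 172 kN.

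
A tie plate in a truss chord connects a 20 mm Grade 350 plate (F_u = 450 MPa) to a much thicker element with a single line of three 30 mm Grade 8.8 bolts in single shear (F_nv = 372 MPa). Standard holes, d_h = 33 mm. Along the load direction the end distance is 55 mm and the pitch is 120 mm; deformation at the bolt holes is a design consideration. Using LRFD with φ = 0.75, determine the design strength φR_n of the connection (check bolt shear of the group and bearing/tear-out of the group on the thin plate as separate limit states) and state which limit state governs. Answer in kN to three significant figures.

592 kN (bolt shear governs)

Bolt shear: A_b = π·30²/4 = 706.9 mm²; R_n = 372 × 706.9 × 3 × 1 / 1000 = 788.9 kN → 0.75 × 788.9 = 592 kN.
Bearing (1.2 l_c t F_u ≤ 2.4 d t F_u): upper limit = 2.4·30·20·450 / 1000 = 648 kN.
  Edge l_c = 55 − 33/2 = 38.5 → r_n = 415.8 kN; interior l_c = 120 − 33 = 87 → r_n = 648 kN.
  R_n,bearing = 1·415.8 + 2·648 = 1712 kN → 0.75 × 1712 = 1280 kN.
Bolt shear governs: 592 kN.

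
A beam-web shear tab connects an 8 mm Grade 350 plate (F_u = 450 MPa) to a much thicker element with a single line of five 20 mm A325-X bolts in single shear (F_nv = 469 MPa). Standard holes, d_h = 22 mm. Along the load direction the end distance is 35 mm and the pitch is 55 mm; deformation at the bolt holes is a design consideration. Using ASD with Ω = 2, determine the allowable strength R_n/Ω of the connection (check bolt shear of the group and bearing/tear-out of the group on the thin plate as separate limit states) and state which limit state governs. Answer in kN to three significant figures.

Bolt shear: A_b = π·20²/4 = 314.2 mm²; R_n = 469 × 314.2 × 5 × 1 / 1000 = 736.7 kN → 736.7 / 2 = 368 kN.
Bearing (1.2 l_c t F_u ≤ 2.4 d t F_u): upper limit = 2.4·20·8·450 / 1000 = 172.8 kN.
  Edge l_c = 35 − 22/2 = 24 → r_n = 103.7 kN; interior l_c = 55 − 22 = 33 → r_n = 142.6 kN.
  R_n,bearing = 1·103.7 + 4·142.6 = 673.9 kN → 673.9 / 2 = 337 kN.
Bearing governs: 337 kN.

337 kN (bearing governs)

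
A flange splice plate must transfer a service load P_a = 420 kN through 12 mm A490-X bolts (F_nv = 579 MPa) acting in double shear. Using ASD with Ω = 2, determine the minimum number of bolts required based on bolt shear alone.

A_b = π·12²/4 = 113.1 mm².
Per-bolt allowable strength R_n/Ω = 579 × 113.1 × 2 / 1000 / 2 = 65.48 kN.
n ≥ 420 / 65.48 = 6.414 → use 7 bolts.

7 bolts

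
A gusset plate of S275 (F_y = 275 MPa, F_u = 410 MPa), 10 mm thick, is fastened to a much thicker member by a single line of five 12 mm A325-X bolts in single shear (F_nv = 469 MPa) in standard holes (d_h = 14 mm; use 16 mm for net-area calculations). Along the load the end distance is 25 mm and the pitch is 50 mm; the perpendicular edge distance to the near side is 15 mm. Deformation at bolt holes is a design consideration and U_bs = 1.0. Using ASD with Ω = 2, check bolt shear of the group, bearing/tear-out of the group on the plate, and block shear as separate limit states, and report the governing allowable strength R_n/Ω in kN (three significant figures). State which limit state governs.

133 kN (bolt shear governs)

Bolt shear: A_b = π·12²/4 = 113.1 mm²; R_n = 469 × 113.1 × 5 × 1 / 1000 = 265.2 kN → 265.2 / 2 = 133 kN.
Bearing: edge l_c = 18, r_n = 88.56 kN; interior l_c = 36, r_n = 118.1 kN; R_n = 88.56 + 4·118.1 = 560.9 kN → 280 kN.
Block shear: A_gv = 2250, A_nv = 1530, A_nt = 70 mm²; R_n = min(0.6F_uA_nv, 0.6F_yA_gv) + U_bs·F_u·A_nt = 399.9 kN → 200 kN.
Bolt shear governs: 133 kN.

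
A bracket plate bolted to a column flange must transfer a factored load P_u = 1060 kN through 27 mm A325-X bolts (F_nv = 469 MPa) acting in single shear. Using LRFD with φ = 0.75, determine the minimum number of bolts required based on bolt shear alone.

6 bolts

A_b = π·27²/4 = 572.6 mm².
Per-bolt design strength φR_n = 0.75 × 469 × 572.6 × 1 / 1000 = 201.4 kN.
n ≥ 1060 / 201.4 = 5.263 → use 6 bolts.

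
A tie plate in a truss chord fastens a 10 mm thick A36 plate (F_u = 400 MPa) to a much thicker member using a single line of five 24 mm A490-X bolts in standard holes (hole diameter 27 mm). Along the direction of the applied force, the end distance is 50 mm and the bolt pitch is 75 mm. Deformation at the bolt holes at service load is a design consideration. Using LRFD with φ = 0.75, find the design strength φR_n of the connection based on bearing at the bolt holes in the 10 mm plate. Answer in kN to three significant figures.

823 kN

Per bolt r_n = 1.2 l_c t F_u ≤ 2.4 d t F_u; upper limit = 2.4 × 24 × 10 × 400 / 1000 = 230.4 kN.
Edge bolt: l_c = 50 − 27/2 = 36.5 mm → 1.2 × 36.5 × 10 × 400 / 1000 = 175.2 → r_n = 175.2 kN.
Interior bolts: l_c = 75 − 27 = 48 mm → 1.2 × 48 × 10 × 400 / 1000 = 230.4 → r_n = 230.4 kN.
R_n = 1 × 175.2 + 4 × 230.4 = 1097 kN.
Design strength φR_n = 0.75 × 1097 = 823 kN.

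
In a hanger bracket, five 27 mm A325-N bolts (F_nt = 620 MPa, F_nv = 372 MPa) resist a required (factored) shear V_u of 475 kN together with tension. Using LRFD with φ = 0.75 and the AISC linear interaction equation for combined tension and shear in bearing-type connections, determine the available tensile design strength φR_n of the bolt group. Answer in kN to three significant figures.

939 kN

A_b = π·27²/4 = 572.6 mm²; f_rv = 475 × 1000 / (5 × 572.6) = 165.9 MPa.
F'_nt = 1.3 F_nt − (F_nt / φF_nv) f_rv = 1.3·620 − (620/(0.75·372))·165.9 = 437.3 MPa, capped at F_nt → F'_nt = 437.3 MPa.
R_n = F'_nt · A_b · n = 437.3 × 572.6 × 5 / 1000 = 1252 kN.
Design strength φR_n = 0.75 × 1252 = 939 kN.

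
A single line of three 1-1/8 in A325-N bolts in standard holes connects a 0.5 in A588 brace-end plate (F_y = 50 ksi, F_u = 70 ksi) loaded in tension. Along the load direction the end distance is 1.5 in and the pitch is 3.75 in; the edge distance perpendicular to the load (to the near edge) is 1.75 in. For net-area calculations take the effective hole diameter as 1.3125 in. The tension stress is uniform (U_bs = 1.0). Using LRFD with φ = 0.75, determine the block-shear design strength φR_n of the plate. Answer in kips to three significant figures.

Shear plane L_v = 1.5 + 2·3.75 = 9 in; A_gv = 9 × 0.5 = 4.5 in².
A_nv = (9 − 2.5·1.3125) × 0.5 = 2.859 in².
A_nt = (1.75 − 0.5·1.3125) × 0.5 = 0.5469 in².
0.6 F_u A_nv = 120.1 kips; 0.6 F_y A_gv = 135 kips → shear rupture governs the shear term.
R_n = 120.1 + 1.0 × 70 × 0.5469 = 158.4 kips.
Design strength φR_n = 0.75 × 158.4 = 119 kips.

119 kips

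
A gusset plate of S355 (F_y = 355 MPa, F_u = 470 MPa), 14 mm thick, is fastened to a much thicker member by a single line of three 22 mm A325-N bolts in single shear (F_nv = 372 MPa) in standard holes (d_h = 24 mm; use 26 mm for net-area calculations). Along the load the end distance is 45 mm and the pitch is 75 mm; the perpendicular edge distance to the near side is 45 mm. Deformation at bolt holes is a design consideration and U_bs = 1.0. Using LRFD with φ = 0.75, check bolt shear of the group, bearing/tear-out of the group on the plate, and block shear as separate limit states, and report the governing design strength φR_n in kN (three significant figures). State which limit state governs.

318 kN (bolt shear governs)

Bolt shear: A_b = π·22²/4 = 380.1 mm²; R_n = 372 × 380.1 × 3 × 1 / 1000 = 424.2 kN → 0.75 × 424.2 = 318 kN.
Bearing: edge l_c = 33, r_n = 260.6 kN; interior l_c = 51, r_n = 347.4 kN; R_n = 260.6 + 2·347.4 = 955.4 kN → 717 kN.
Block shear: A_gv = 2730, A_nv = 1820, A_nt = 448 mm²; R_n = min(0.6F_uA_nv, 0.6F_yA_gv) + U_bs·F_u·A_nt = 723.8 kN → 543 kN.
Bolt shear governs: 318 kN.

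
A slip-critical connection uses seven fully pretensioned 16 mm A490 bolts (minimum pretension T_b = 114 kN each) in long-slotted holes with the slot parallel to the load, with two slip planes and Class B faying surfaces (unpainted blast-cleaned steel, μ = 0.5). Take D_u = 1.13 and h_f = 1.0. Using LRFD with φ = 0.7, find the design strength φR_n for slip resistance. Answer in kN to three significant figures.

631 kN

R_n = μ · D_u · h_f · T_b · n_s · n_b = 0.5 × 1.13 × 1.0 × 114 × 2 × 7 = 901.7 kN.
Design strength φR_n = 0.7 × 901.7 = 631 kN.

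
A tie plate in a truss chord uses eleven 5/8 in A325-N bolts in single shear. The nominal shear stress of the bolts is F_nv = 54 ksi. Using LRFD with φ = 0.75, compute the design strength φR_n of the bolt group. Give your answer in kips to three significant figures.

137 kips

A_b = π × 0.625² / 4 = 0.3068 in².
R_n = F_nv · A_b · n · n_s = 54 × 0.3068 × 11 × 1 = 182.2 kips.
Design strength φR_n = 0.75 × 182.2 = 137 kips.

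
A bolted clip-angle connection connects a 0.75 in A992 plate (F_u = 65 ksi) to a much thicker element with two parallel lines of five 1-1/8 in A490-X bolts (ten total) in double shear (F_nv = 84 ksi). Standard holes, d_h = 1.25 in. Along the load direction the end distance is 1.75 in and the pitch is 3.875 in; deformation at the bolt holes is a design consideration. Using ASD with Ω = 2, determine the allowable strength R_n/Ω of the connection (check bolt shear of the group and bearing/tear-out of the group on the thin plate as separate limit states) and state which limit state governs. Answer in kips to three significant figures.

Bolt shear: A_b = π·1.125²/4 = 0.994 in²; R_n = 84 × 0.994 × 10 × 2 = 1670 kips → 1670 / 2 = 835 kips.
Bearing (1.2 l_c t F_u ≤ 2.4 d t F_u): upper limit = 2.4·1.125·0.75·65 = 131.6 kips.
  Edge l_c = 1.75 − 1.25/2 = 1.125 → r_n = 65.81 kips; interior l_c = 3.875 − 1.25 = 2.625 → r_n = 131.6 kips.
  R_n,bearing = 2·65.81 + 8·131.6 = 1185 kips → 1185 / 2 = 592 kips.
Bearing governs: 592 kips.

592 kips (bearing governs)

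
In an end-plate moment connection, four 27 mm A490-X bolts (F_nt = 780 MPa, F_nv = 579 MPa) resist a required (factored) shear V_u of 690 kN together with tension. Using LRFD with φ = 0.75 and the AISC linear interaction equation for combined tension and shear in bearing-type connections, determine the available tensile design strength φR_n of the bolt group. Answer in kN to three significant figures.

812 kN

A_b = π·27²/4 = 572.6 mm²; f_rv = 690 × 1000 / (4 × 572.6) = 301.3 MPa.
F'_nt = 1.3 F_nt − (F_nt / φF_nv) f_rv = 1.3·780 − (780/(0.75·579))·301.3 = 472.8 MPa, capped at F_nt → F'_nt = 472.8 MPa.
R_n = F'_nt · A_b · n = 472.8 × 572.6 × 4 / 1000 = 1083 kN.
Design strength φR_n = 0.75 × 1083 = 812 kN.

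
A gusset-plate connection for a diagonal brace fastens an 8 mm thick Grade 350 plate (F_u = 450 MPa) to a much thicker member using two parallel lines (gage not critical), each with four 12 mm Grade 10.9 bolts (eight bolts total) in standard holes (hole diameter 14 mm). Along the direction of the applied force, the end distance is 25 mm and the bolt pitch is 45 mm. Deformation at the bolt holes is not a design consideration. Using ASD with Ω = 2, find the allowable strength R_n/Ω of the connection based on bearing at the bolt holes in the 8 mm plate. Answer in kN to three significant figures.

Per bolt r_n = 1.5 l_c t F_u ≤ 3.0 d t F_u; upper limit = 3.0 × 12 × 8 × 450 / 1000 = 129.6 kN.
Edge bolt: l_c = 25 − 14/2 = 18 mm → 1.5 × 18 × 8 × 450 / 1000 = 97.2 → r_n = 97.2 kN.
Interior bolts: l_c = 45 − 14 = 31 mm → 1.5 × 31 × 8 × 450 / 1000 = 167.4 → r_n = 129.6 kN.
R_n = 2 × 97.2 + 6 × 129.6 = 972 kN.
Allowable strength R_n/Ω = 972 / 2 = 486 kN.

486 kN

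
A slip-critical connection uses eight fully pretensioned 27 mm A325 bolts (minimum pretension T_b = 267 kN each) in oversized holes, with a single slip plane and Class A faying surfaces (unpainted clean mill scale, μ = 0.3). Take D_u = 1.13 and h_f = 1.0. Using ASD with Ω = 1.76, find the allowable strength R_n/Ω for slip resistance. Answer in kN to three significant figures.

R_n = μ · D_u · h_f · T_b · n_s · n_b = 0.3 × 1.13 × 1.0 × 267 × 1 × 8 = 724.1 kN.
Allowable strength R_n/Ω = 724.1 / 1.76 = 411 kN.

411 kN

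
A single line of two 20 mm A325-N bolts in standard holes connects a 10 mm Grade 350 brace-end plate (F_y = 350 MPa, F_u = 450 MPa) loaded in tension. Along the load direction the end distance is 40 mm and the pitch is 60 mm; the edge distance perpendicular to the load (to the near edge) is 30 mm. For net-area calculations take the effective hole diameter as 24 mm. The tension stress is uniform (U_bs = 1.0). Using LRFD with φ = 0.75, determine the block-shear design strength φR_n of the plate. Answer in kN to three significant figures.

190 kN

Shear plane L_v = 40 + 1·60 = 100 mm; A_gv = 100 × 10 = 1000 mm².
A_nv = (100 − 1.5·24) × 10 = 640 mm².
A_nt = (30 − 0.5·24) × 10 = 180 mm².
0.6 F_u A_nv = 172.8 kN; 0.6 F_y A_gv = 210 kN → shear rupture governs the shear term.
R_n = 172.8 + 1.0 × 450 × 180 / 1000 = 253.8 kN.
Design strength φR_n = 0.75 × 253.8 = 190 kN.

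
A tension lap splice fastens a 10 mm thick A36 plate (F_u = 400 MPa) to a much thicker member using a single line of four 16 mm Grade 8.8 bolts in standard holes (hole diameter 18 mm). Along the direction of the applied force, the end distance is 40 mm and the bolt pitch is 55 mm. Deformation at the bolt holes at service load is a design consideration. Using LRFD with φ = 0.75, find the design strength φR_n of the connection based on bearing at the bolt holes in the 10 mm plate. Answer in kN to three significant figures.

457 kN

Per bolt r_n = 1.2 l_c t F_u ≤ 2.4 d t F_u; upper limit = 2.4 × 16 × 10 × 400 / 1000 = 153.6 kN.
Edge bolt: l_c = 40 − 18/2 = 31 mm → 1.2 × 31 × 10 × 400 / 1000 = 148.8 → r_n = 148.8 kN.
Interior bolts: l_c = 55 − 18 = 37 mm → 1.2 × 37 × 10 × 400 / 1000 = 177.6 → r_n = 153.6 kN.
R_n = 1 × 148.8 + 3 × 153.6 = 609.6 kN.
Design strength φR_n = 0.75 × 609.6 = 457 kN.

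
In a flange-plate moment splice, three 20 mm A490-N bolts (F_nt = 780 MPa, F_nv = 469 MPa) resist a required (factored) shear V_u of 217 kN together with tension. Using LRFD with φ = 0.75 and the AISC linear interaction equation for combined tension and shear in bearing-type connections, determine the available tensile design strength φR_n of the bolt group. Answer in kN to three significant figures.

A_b = π·20²/4 = 314.2 mm²; f_rv = 217 × 1000 / (3 × 314.2) = 230.2 MPa.
F'_nt = 1.3 F_nt − (F_nt / φF_nv) f_rv = 1.3·780 − (780/(0.75·469))·230.2 = 503.4 MPa, capped at F_nt → F'_nt = 503.4 MPa.
R_n = F'_nt · A_b · n = 503.4 × 314.2 × 3 / 1000 = 474.5 kN.
Design strength φR_n = 0.75 × 474.5 = 356 kN.

356 kN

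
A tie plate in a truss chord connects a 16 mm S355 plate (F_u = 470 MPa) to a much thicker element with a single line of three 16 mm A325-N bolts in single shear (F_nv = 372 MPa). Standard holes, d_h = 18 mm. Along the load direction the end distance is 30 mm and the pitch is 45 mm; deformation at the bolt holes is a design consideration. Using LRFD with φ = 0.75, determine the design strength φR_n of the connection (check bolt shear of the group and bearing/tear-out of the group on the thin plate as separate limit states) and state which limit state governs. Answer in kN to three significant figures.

Bolt shear: A_b = π·16²/4 = 201.1 mm²; R_n = 372 × 201.1 × 3 × 1 / 1000 = 224.4 kN → 0.75 × 224.4 = 168 kN.
Bearing (1.2 l_c t F_u ≤ 2.4 d t F_u): upper limit = 2.4·16·16·470 / 1000 = 288.8 kN.
  Edge l_c = 30 − 18/2 = 21 → r_n = 189.5 kN; interior l_c = 45 − 18 = 27 → r_n = 243.6 kN.
  R_n,bearing = 1·189.5 + 2·243.6 = 676.8 kN → 0.75 × 676.8 = 508 kN.
Bolt shear governs: 168 kN.

168 kN (bolt shear governs)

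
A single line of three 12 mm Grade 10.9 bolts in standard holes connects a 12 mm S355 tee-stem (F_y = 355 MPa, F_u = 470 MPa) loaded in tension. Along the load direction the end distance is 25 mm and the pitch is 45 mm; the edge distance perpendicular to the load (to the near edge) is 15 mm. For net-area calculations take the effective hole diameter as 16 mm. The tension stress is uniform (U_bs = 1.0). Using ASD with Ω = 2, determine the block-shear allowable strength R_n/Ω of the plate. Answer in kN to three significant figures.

147 kN

Shear plane L_v = 25 + 2·45 = 115 mm; A_gv = 115 × 12 = 1380 mm².
A_nv = (115 − 2.5·16) × 12 = 900 mm².
A_nt = (15 − 0.5·16) × 12 = 84 mm².
0.6 F_u A_nv = 253.8 kN; 0.6 F_y A_gv = 293.9 kN → shear rupture governs the shear term.
R_n = 253.8 + 1.0 × 470 × 84 / 1000 = 293.3 kN.
Allowable strength R_n/Ω = 293.3 / 2 = 147 kN.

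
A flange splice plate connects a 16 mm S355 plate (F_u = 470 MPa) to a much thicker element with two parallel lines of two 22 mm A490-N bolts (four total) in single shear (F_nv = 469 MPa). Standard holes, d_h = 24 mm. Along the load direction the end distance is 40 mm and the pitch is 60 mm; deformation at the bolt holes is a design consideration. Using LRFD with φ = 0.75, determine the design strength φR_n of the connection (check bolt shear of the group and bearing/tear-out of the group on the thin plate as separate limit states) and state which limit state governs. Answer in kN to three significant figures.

Bolt shear: A_b = π·22²/4 = 380.1 mm²; R_n = 469 × 380.1 × 4 × 1 / 1000 = 713.1 kN → 0.75 × 713.1 = 535 kN.
Bearing (1.2 l_c t F_u ≤ 2.4 d t F_u): upper limit = 2.4·22·16·470 / 1000 = 397.1 kN.
  Edge l_c = 40 − 24/2 = 28 → r_n = 252.7 kN; interior l_c = 60 − 24 = 36 → r_n = 324.9 kN.
  R_n,bearing = 2·252.7 + 2·324.9 = 1155 kN → 0.75 × 1155 = 866 kN.
Bolt shear governs: 535 kN.

535 kN (bolt shear governs)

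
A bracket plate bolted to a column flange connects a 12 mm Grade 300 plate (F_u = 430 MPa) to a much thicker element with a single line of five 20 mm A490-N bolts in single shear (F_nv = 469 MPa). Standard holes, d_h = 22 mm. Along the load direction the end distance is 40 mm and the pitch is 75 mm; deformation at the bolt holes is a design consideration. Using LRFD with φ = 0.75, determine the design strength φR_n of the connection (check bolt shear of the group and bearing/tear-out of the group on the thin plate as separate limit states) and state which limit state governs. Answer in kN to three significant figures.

553 kN (bolt shear governs)

Bolt shear: A_b = π·20²/4 = 314.2 mm²; R_n = 469 × 314.2 × 5 × 1 / 1000 = 736.7 kN → 0.75 × 736.7 = 553 kN.
Bearing (1.2 l_c t F_u ≤ 2.4 d t F_u): upper limit = 2.4·20·12·430 / 1000 = 247.7 kN.
  Edge l_c = 40 − 22/2 = 29 → r_n = 179.6 kN; interior l_c = 75 − 22 = 53 → r_n = 247.7 kN.
  R_n,bearing = 1·179.6 + 4·247.7 = 1170 kN → 0.75 × 1170 = 878 kN.
Bolt shear governs: 553 kN.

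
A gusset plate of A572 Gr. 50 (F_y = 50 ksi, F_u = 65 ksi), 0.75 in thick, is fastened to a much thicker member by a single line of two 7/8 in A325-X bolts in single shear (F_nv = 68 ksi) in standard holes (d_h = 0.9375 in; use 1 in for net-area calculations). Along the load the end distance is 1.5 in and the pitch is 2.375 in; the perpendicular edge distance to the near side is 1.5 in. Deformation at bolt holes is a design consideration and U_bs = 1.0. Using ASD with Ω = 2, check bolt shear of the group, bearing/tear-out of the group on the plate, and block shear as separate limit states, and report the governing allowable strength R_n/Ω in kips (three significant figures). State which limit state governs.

40.9 kips (bolt shear governs)

Bolt shear: A_b = π·0.875²/4 = 0.6013 in²; R_n = 68 × 0.6013 × 2 × 1 = 81.78 kips → 81.78 / 2 = 40.9 kips.
Bearing: edge l_c = 1.031, r_n = 60.33 kips; interior l_c = 1.438, r_n = 84.09 kips; R_n = 60.33 + 1·84.09 = 144.4 kips → 72.2 kips.
Block shear: A_gv = 2.906, A_nv = 1.781, A_nt = 0.75 in²; R_n = min(0.6F_uA_nv, 0.6F_yA_gv) + U_bs·F_u·A_nt = 118.2 kips → 59.1 kips.
Bolt shear governs: 40.9 kips.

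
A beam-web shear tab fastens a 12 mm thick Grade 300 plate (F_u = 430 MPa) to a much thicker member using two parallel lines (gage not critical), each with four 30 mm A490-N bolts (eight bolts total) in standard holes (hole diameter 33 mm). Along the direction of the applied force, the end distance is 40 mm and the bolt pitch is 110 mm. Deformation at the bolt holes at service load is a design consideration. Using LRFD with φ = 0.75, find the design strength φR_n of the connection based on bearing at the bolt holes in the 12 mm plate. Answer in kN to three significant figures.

1890 kN

Per bolt r_n = 1.2 l_c t F_u ≤ 2.4 d t F_u; upper limit = 2.4 × 30 × 12 × 430 / 1000 = 371.5 kN.
Edge bolt: l_c = 40 − 33/2 = 23.5 mm → 1.2 × 23.5 × 12 × 430 / 1000 = 145.5 → r_n = 145.5 kN.
Interior bolts: l_c = 110 − 33 = 77 mm → 1.2 × 77 × 12 × 430 / 1000 = 476.8 → r_n = 371.5 kN.
R_n = 2 × 145.5 + 6 × 371.5 = 2520 kN.
Design strength φR_n = 0.75 × 2520 = 1890 kN.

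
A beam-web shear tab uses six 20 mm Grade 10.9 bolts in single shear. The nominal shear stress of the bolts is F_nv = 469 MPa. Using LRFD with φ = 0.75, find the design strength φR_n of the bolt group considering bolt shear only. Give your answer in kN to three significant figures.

A_b = π × 20² / 4 = 314.2 mm².
R_n = F_nv · A_b · n · n_s = 469 × 314.2 × 6 × 1 / 1000 = 884 kN.
Design strength φR_n = 0.75 × 884 = 663 kN.

663 kN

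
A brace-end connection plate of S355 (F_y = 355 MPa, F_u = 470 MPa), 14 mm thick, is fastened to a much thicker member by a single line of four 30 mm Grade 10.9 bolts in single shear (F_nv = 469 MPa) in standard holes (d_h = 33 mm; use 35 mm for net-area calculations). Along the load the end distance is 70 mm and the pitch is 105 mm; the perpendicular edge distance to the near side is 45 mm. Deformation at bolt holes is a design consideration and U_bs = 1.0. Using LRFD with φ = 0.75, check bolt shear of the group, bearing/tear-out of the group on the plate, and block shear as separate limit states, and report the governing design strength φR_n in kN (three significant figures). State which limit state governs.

Bolt shear: A_b = π·30²/4 = 706.9 mm²; R_n = 469 × 706.9 × 4 × 1 / 1000 = 1326 kN → 0.75 × 1326 = 995 kN.
Bearing: edge l_c = 53.5, r_n = 422.4 kN; interior l_c = 72, r_n = 473.8 kN; R_n = 422.4 + 3·473.8 = 1844 kN → 1380 kN.
Block shear: A_gv = 5390, A_nv = 3675, A_nt = 385 mm²; R_n = min(0.6F_uA_nv, 0.6F_yA_gv) + U_bs·F_u·A_nt = 1217 kN → 913 kN.
Block shear governs: 913 kN.

913 kN (block shear governs)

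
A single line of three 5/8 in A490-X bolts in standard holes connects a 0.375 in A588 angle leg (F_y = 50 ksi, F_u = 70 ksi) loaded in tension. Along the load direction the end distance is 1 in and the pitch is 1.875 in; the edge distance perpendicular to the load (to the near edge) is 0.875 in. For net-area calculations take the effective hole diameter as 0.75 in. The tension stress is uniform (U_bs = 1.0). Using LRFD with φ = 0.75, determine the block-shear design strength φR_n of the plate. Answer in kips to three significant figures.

Shear plane L_v = 1 + 2·1.875 = 4.75 in; A_gv = 4.75 × 0.375 = 1.781 in².
A_nv = (4.75 − 2.5·0.75) × 0.375 = 1.078 in².
A_nt = (0.875 − 0.5·0.75) × 0.375 = 0.1875 in².
0.6 F_u A_nv = 45.28 kips; 0.6 F_y A_gv = 53.44 kips → shear rupture governs the shear term.
R_n = 45.28 + 1.0 × 70 × 0.1875 = 58.41 kips.
Design strength φR_n = 0.75 × 58.41 = 43.8 kips.

43.8 kips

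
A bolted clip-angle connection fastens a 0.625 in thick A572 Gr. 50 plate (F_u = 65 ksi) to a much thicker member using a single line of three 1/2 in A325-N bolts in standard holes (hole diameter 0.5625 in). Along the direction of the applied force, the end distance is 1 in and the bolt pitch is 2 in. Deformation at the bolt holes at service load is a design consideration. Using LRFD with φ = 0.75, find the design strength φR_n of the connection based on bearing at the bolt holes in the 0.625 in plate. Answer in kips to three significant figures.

99.4 kips

Per bolt r_n = 1.2 l_c t F_u ≤ 2.4 d t F_u; upper limit = 2.4 × 0.5 × 0.625 × 65 = 48.75 kips.
Edge bolt: l_c = 1 − 0.5625/2 = 0.7188 in → 1.2 × 0.7188 × 0.625 × 65 = 35.04 → r_n = 35.04 kips.
Interior bolts: l_c = 2 − 0.5625 = 1.438 in → 1.2 × 1.438 × 0.625 × 65 = 70.08 → r_n = 48.75 kips.
R_n = 1 × 35.04 + 2 × 48.75 = 132.5 kips.
Design strength φR_n = 0.75 × 132.5 = 99.4 kips.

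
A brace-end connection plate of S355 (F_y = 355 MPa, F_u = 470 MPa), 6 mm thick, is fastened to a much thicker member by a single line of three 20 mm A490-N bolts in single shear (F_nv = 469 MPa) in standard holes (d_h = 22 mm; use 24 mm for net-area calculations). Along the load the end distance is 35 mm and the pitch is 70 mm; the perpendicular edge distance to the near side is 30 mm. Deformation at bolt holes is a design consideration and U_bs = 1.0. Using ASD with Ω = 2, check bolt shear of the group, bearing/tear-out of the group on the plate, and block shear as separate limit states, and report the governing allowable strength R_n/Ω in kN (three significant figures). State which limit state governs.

Bolt shear: A_b = π·20²/4 = 314.2 mm²; R_n = 469 × 314.2 × 3 × 1 / 1000 = 442 kN → 442 / 2 = 221 kN.
Bearing: edge l_c = 24, r_n = 81.22 kN; interior l_c = 48, r_n = 135.4 kN; R_n = 81.22 + 2·135.4 = 351.9 kN → 176 kN.
Block shear: A_gv = 1050, A_nv = 690, A_nt = 108 mm²; R_n = min(0.6F_uA_nv, 0.6F_yA_gv) + U_bs·F_u·A_nt = 245.3 kN → 123 kN.
Block shear governs: 123 kN.

123 kN (block shear governs)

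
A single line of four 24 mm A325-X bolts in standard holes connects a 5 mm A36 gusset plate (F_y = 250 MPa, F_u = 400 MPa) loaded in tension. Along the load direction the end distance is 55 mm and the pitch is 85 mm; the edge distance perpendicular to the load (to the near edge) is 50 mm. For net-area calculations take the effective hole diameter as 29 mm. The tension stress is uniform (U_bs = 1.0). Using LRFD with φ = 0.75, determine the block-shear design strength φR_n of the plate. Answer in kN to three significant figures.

Shear plane L_v = 55 + 3·85 = 310 mm; A_gv = 310 × 5 = 1550 mm².
A_nv = (310 − 3.5·29) × 5 = 1042 mm².
A_nt = (50 − 0.5·29) × 5 = 177.5 mm².
0.6 F_u A_nv = 250.2 kN; 0.6 F_y A_gv = 232.5 kN → shear yielding governs the shear term.
R_n = 232.5 + 1.0 × 400 × 177.5 / 1000 = 303.5 kN.
Design strength φR_n = 0.75 × 303.5 = 228 kN.

228 kN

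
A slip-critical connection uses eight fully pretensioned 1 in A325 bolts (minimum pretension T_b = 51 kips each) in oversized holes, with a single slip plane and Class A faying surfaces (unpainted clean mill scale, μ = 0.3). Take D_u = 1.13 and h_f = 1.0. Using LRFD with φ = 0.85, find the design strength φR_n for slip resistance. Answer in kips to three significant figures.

R_n = μ · D_u · h_f · T_b · n_s · n_b = 0.3 × 1.13 × 1.0 × 51 × 1 × 8 = 138.3 kips.
Design strength φR_n = 0.85 × 138.3 = 118 kips.

118 kips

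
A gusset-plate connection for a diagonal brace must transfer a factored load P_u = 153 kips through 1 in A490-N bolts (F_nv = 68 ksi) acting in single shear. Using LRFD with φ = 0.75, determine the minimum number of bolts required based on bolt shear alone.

A_b = π·1²/4 = 0.7854 in².
Per-bolt design strength φR_n = 0.75 × 68 × 0.7854 × 1 = 40.06 kips.
n ≥ 153 / 40.06 = 3.82 → use 4 bolts.

4 bolts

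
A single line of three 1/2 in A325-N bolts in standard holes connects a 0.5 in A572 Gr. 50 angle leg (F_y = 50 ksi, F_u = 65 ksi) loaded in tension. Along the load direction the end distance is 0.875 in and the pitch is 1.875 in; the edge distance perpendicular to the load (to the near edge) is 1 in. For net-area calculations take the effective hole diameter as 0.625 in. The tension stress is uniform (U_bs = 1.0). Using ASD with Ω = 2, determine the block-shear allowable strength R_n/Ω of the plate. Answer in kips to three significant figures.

Shear plane L_v = 0.875 + 2·1.875 = 4.625 in; A_gv = 4.625 × 0.5 = 2.312 in².
A_nv = (4.625 − 2.5·0.625) × 0.5 = 1.531 in².
A_nt = (1 − 0.5·0.625) × 0.5 = 0.3438 in².
0.6 F_u A_nv = 59.72 kips; 0.6 F_y A_gv = 69.38 kips → shear rupture governs the shear term.
R_n = 59.72 + 1.0 × 65 × 0.3438 = 82.06 kips.
Allowable strength R_n/Ω = 82.06 / 2 = 41 kips.

41 kips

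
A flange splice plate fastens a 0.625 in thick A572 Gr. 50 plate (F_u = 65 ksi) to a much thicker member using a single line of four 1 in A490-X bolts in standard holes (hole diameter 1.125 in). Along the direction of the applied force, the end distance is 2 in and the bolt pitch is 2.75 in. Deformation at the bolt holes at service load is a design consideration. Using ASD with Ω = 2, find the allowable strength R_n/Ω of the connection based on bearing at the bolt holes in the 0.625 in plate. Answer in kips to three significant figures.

Per bolt r_n = 1.2 l_c t F_u ≤ 2.4 d t F_u; upper limit = 2.4 × 1 × 0.625 × 65 = 97.5 kips.
Edge bolt: l_c = 2 − 1.125/2 = 1.438 in → 1.2 × 1.438 × 0.625 × 65 = 70.08 → r_n = 70.08 kips.
Interior bolts: l_c = 2.75 − 1.125 = 1.625 in → 1.2 × 1.625 × 0.625 × 65 = 79.22 → r_n = 79.22 kips.
R_n = 1 × 70.08 + 3 × 79.22 = 307.7 kips.
Allowable strength R_n/Ω = 307.7 / 2 = 154 kips.

154 kips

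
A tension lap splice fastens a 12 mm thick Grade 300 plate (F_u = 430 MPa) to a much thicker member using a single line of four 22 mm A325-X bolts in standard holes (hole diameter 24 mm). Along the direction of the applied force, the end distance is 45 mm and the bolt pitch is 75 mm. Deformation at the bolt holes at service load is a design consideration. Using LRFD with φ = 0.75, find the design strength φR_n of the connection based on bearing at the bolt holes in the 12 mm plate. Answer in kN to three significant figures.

766 kN

Per bolt r_n = 1.2 l_c t F_u ≤ 2.4 d t F_u; upper limit = 2.4 × 22 × 12 × 430 / 1000 = 272.4 kN.
Edge bolt: l_c = 45 − 24/2 = 33 mm → 1.2 × 33 × 12 × 430 / 1000 = 204.3 → r_n = 204.3 kN.
Interior bolts: l_c = 75 − 24 = 51 mm → 1.2 × 51 × 12 × 430 / 1000 = 315.8 → r_n = 272.4 kN.
R_n = 1 × 204.3 + 3 × 272.4 = 1022 kN.
Design strength φR_n = 0.75 × 1022 = 766 kN.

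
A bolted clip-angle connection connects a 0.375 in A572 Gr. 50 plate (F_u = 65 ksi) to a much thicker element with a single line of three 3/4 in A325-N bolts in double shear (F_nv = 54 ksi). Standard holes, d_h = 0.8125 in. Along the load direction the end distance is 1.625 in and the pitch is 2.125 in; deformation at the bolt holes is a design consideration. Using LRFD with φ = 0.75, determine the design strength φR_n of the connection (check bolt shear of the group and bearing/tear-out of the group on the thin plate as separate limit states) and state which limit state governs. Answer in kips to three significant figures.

84.3 kips (bearing governs)

Bolt shear: A_b = π·0.75²/4 = 0.4418 in²; R_n = 54 × 0.4418 × 3 × 2 = 143.1 kips → 0.75 × 143.1 = 107 kips.
Bearing (1.2 l_c t F_u ≤ 2.4 d t F_u): upper limit = 2.4·0.75·0.375·65 = 43.87 kips.
  Edge l_c = 1.625 − 0.8125/2 = 1.219 → r_n = 35.65 kips; interior l_c = 2.125 − 0.8125 = 1.312 → r_n = 38.39 kips.
  R_n,bearing = 1·35.65 + 2·38.39 = 112.4 kips → 0.75 × 112.4 = 84.3 kips.
Bearing governs: 84.3 kips.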